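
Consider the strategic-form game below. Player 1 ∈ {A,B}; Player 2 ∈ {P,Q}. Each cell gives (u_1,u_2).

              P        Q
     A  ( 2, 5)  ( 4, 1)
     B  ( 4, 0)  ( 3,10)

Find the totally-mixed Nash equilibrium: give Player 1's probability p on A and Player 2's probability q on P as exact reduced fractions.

(p,q) = (5/7, 1/3)

P1 indiff ⇒ q·2+(1-q)·4 = q·4+(1-q)·3 ⇒ q(-2) = (1-q)(-1) ⇒ q = 1/3
P2 indiff ⇒ p·5+(1-p)·0 = p·1+(1-p)·10 ⇒ p(4) = (1-p)(10) ⇒ p = 5/7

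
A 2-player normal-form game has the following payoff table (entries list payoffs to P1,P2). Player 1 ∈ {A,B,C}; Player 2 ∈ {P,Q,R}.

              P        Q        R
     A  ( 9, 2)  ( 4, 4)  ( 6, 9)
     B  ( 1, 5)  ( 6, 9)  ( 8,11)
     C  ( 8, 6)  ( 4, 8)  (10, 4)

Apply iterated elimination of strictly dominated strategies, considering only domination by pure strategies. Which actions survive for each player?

P2 drop P (Q beats it: A:4>2 B:9>5 C:8>6)
P1 drop A (B beats it: Q:6>4 R:8>6)
P1→{B,C} P2→{Q,R}

Survivors P1:{B,C} P2:{Q,R}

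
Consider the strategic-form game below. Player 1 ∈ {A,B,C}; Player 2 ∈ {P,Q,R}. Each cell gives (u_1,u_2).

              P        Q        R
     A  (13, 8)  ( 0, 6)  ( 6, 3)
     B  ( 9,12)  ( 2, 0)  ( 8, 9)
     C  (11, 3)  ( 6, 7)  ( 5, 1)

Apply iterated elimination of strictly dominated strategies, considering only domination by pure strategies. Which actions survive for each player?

P2 drop R (P beats it: A:8>3 B:12>9 C:3>1)
P1 drop B (C beats it: P:11>9 Q:6>2)
P1→{A,C} P2→{P,Q}

Survivors P1:{A,C} P2:{P,Q}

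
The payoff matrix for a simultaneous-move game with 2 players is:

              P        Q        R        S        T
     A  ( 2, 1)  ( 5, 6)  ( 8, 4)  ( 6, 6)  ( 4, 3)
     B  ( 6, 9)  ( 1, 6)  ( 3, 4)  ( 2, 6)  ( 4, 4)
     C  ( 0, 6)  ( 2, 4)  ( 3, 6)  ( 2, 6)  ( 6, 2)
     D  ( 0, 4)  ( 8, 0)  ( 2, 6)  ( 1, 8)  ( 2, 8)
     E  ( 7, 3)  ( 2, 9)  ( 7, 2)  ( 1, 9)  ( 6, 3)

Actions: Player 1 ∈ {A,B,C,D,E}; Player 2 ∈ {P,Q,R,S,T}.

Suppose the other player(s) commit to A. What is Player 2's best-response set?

P2 best: {Q,S}

u_2(P vs A) = 1
u_2(Q vs A) = 6
u_2(R vs A) = 4
u_2(S vs A) = 6
u_2(T vs A) = 3
max payoff 6 at {Q,S}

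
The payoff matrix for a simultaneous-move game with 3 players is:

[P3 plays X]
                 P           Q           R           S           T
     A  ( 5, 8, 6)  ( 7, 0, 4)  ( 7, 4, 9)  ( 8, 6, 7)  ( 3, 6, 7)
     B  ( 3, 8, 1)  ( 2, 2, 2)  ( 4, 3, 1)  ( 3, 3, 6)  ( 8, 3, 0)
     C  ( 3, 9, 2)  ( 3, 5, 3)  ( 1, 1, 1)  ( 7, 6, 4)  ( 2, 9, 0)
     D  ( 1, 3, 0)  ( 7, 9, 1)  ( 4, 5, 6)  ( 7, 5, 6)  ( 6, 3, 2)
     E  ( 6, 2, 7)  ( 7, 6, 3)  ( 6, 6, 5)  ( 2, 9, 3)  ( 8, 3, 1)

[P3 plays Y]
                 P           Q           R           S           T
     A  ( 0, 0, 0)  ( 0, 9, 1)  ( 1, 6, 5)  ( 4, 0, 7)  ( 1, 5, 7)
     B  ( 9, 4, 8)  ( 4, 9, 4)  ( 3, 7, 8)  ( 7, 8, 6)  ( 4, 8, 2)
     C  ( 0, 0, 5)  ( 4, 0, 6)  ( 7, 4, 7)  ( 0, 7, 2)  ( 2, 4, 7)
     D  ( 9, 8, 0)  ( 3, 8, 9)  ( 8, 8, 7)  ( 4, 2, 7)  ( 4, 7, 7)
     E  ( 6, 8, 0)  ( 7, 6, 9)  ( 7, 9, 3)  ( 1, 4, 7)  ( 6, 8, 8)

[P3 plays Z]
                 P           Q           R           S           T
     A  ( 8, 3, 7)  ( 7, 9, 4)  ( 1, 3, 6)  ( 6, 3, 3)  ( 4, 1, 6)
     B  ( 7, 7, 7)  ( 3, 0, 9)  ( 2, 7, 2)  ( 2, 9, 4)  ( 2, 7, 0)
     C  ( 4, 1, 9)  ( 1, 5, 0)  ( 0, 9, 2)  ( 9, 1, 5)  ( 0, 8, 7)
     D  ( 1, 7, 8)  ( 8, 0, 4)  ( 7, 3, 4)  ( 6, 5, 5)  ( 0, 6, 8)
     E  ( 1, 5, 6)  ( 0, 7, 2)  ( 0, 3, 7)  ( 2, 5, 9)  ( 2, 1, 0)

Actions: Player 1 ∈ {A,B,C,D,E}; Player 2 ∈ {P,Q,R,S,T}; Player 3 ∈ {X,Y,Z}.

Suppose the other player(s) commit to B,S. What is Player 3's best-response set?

u_3(X vs B,S) = 6
u_3(Y vs B,S) = 6
u_3(Z vs B,S) = 4
max payoff 6 at {X,Y}

P3 best: {X,Y}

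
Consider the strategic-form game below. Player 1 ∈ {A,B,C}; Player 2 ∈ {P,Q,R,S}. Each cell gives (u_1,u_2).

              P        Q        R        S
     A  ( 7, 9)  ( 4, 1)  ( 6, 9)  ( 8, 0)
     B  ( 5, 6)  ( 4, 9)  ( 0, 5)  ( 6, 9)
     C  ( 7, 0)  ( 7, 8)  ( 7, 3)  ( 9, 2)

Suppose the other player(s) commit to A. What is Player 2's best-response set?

BR_2 = {P,R}

u_2(P vs A) = 9
u_2(Q vs A) = 1
u_2(R vs A) = 9
u_2(S vs A) = 0
max payoff 9 at {P,R}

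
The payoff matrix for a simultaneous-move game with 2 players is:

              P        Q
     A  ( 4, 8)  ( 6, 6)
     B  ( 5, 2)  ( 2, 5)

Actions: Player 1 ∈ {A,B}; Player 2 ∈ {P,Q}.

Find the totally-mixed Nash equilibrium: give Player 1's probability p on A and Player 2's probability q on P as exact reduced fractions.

p=3/5, q=4/5

P1 indiff ⇒ q·4+(1-q)·6 = q·5+(1-q)·2 ⇒ q(-1) = (1-q)(-4) ⇒ q = 4/5
P2 indiff ⇒ p·8+(1-p)·2 = p·6+(1-p)·5 ⇒ p(2) = (1-p)(3) ⇒ p = 3/5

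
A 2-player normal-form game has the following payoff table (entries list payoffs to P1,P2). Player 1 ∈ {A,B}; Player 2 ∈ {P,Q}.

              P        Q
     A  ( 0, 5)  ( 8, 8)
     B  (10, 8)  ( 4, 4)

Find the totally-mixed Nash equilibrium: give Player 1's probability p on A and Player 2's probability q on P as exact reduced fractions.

p=4/7, q=2/7

P1 indiff ⇒ q·0+(1-q)·8 = q·10+(1-q)·4 ⇒ q(-10) = (1-q)(-4) ⇒ q = 2/7
P2 indiff ⇒ p·5+(1-p)·8 = p·8+(1-p)·4 ⇒ p(-3) = (1-p)(-4) ⇒ p = 4/7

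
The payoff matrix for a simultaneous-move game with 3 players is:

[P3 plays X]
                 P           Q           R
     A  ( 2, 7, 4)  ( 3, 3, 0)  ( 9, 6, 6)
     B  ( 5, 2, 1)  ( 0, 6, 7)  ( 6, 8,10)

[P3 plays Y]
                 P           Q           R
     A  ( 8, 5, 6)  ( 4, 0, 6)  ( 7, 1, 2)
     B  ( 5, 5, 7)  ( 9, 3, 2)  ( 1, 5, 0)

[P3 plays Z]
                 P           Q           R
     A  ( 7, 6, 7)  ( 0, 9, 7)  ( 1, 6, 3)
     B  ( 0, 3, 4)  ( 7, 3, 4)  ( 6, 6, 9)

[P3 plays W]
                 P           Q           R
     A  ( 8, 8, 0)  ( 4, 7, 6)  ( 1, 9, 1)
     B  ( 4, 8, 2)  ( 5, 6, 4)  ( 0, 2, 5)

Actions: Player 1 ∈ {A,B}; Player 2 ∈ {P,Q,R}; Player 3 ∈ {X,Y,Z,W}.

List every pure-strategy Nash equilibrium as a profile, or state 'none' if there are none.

PSNE: ∅

(A,P,X): not NE [P1→B gives 5>2; P3→Z gives 7>4]
(A,P,Y): not NE [P3→Z gives 7>6]
(A,P,Z): not NE [P2→Q gives 9>6]
(A,P,W): not NE [P2→R gives 9>8; P3→Z gives 7>0]
(A,Q,X): not NE [P2→P gives 7>3; P3→Z gives 7>0]
(A,Q,Y): not NE [P1→B gives 9>4; P2→P gives 5>0; P3→Z gives 7>6]
(A,Q,Z): not NE [P1→B gives 7>0]
(A,Q,W): not NE [P1→B gives 5>4; P2→R gives 9>7; P3→Z gives 7>6]
(A,R,X): not NE [P2→P gives 7>6]
(A,R,Y): not NE [P2→P gives 5>1; P3→X gives 6>2]
(A,R,Z): not NE [P1→B gives 6>1; P2→Q gives 9>6; P3→X gives 6>3]
(A,R,W): not NE [P3→X gives 6>1]
(B,P,X): not NE [P2→R gives 8>2; P3→Y gives 7>1]
(B,P,Y): not NE [P1→A gives 8>5]
(B,P,Z): not NE [P1→A gives 7>0; P2→R gives 6>3; P3→Y gives 7>4]
(B,P,W): not NE [P1→A gives 8>4; P3→Y gives 7>2]
(B,Q,X): not NE [P1→A gives 3>0; P2→R gives 8>6]
(B,Q,Y): not NE [P2→R gives 5>3; P3→X gives 7>2]
(B,Q,Z): not NE [P2→R gives 6>3; P3→X gives 7>4]
(B,Q,W): not NE [P2→P gives 8>6; P3→X gives 7>4]
(B,R,X): not NE [P1→A gives 9>6]
(B,R,Y): not NE [P1→A gives 7>1; P3→X gives 10>0]
(B,R,Z): not NE [P3→X gives 10>9]
(B,R,W): not NE [P1→A gives 1>0; P2→P gives 8>2; P3→X gives 10>5]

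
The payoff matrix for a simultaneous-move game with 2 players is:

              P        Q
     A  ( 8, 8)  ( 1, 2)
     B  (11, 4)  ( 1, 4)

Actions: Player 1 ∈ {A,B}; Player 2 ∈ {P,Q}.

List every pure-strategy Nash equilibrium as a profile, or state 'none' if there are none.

PSNE = {(B,P), (B,Q)}

(A,P): not NE [P1→B gives 11>8]
(A,Q): not NE [P2→P gives 8>2]
(B,P): NE
(B,Q): NE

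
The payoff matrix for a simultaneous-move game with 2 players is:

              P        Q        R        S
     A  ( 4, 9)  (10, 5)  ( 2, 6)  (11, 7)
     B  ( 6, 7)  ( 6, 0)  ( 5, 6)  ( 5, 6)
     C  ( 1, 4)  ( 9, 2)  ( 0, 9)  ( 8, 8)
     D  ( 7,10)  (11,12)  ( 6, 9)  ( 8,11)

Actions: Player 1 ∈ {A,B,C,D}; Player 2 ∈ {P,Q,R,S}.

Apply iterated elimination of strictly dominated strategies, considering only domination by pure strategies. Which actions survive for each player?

P1 drop B (D beats it: P:7>6 Q:11>6 R:6>5 S:8>5)
P1 drop C (A beats it: P:4>1 Q:10>9 R:2>0 S:11>8)
P2 drop R (P beats it: A:9>6 D:10>9)
P1→{A,D} P2→{P,Q,S}

Survivors P1:{A,D} P2:{P,Q,S}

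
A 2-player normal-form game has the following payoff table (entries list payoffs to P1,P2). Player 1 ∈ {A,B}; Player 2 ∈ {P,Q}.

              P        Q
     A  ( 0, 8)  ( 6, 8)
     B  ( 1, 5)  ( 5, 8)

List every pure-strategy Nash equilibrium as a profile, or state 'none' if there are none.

(A,P): not NE [P1→B gives 1>0]
(A,Q): NE
(B,P): not NE [P2→Q gives 8>5]
(B,Q): not NE [P1→A gives 6>5]

Nash profiles: (A,Q)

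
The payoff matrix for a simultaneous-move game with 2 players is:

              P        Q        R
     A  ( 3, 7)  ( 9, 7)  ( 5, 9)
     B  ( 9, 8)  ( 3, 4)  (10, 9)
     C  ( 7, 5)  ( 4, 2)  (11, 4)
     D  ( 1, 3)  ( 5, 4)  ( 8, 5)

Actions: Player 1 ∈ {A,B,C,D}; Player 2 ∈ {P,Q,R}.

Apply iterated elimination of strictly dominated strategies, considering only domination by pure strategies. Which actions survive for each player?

P2 drop Q (R beats it: A:9>7 B:9>4 C:4>2 D:5>4)
P1 drop A (B beats it: P:9>3 R:10>5)
P1 drop D (B beats it: P:9>1 R:10>8)
P1→{B,C} P2→{P,R}

IESDS → P1:{B,C} P2:{P,R}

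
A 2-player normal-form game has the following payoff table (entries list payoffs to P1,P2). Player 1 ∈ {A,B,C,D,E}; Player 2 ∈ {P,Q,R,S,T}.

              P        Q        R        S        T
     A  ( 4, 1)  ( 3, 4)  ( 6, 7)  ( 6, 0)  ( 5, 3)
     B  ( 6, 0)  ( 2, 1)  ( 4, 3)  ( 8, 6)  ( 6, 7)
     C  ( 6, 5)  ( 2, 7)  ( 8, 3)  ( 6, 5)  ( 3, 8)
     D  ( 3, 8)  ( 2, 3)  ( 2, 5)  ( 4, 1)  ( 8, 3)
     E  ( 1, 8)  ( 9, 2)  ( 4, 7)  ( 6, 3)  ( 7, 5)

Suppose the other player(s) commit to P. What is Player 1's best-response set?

u_1(A vs P) = 4
u_1(B vs P) = 6
u_1(C vs P) = 6
u_1(D vs P) = 3
u_1(E vs P) = 1
max payoff 6 at {B,C}

BR_1 = {B,C}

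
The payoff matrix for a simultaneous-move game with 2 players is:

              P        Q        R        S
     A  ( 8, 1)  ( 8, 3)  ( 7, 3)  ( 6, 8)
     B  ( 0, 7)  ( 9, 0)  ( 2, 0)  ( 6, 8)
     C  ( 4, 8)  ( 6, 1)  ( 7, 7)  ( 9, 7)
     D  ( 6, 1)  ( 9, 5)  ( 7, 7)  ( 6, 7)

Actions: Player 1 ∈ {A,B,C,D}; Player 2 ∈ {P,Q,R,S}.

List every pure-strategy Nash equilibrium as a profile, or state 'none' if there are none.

NE set: (D,R)

(A,P): not NE [P2→S gives 8>1]
(A,Q): not NE [P1→D gives 9>8; P2→S gives 8>3]
(A,R): not NE [P2→S gives 8>3]
(A,S): not NE [P1→C gives 9>6]
(B,P): not NE [P1→A gives 8>0; P2→S gives 8>7]
(B,Q): not NE [P2→S gives 8>0]
(B,R): not NE [P1→D gives 7>2; P2→S gives 8>0]
(B,S): not NE [P1→C gives 9>6]
(C,P): not NE [P1→A gives 8>4]
(C,Q): not NE [P1→D gives 9>6; P2→P gives 8>1]
(C,R): not NE [P2→P gives 8>7]
(C,S): not NE [P2→P gives 8>7]
(D,P): not NE [P1→A gives 8>6; P2→S gives 7>1]
(D,Q): not NE [P2→S gives 7>5]
(D,R): NE
(D,S): not NE [P1→C gives 9>6]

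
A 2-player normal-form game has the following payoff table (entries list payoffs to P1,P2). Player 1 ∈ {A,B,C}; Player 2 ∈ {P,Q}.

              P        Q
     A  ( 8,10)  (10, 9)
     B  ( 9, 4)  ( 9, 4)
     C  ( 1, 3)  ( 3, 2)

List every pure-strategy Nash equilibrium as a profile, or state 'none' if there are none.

PSNE = {(B,P)}

(A,P): not NE [P1→B gives 9>8]
(A,Q): not NE [P2→P gives 10>9]
(B,P): NE
(B,Q): not NE [P1→A gives 10>9]
(C,P): not NE [P1→B gives 9>1]
(C,Q): not NE [P1→A gives 10>3; P2→P gives 3>2]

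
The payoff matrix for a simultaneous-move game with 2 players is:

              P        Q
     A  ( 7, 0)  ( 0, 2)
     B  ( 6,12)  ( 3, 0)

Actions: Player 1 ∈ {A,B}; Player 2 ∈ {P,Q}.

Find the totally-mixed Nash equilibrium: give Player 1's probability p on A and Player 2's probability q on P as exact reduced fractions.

P1 indiff ⇒ q·7+(1-q)·0 = q·6+(1-q)·3 ⇒ q(1) = (1-q)(3) ⇒ q = 3/4
P2 indiff ⇒ p·0+(1-p)·12 = p·2+(1-p)·0 ⇒ p(-2) = (1-p)(-12) ⇒ p = 6/7

(p,q) = (6/7, 3/4)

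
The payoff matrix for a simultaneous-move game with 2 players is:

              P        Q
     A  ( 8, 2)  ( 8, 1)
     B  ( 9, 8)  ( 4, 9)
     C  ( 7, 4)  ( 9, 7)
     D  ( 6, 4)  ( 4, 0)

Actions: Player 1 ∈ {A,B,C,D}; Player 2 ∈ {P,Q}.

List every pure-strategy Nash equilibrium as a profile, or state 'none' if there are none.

PSNE = {(C,Q)}

(A,P): not NE [P1→B gives 9>8]
(A,Q): not NE [P1→C gives 9>8; P2→P gives 2>1]
(B,P): not NE [P2→Q gives 9>8]
(B,Q): not NE [P1→C gives 9>4]
(C,P): not NE [P1→B gives 9>7; P2→Q gives 7>4]
(C,Q): NE
(D,P): not NE [P1→B gives 9>6]
(D,Q): not NE [P1→C gives 9>4; P2→P gives 4>0]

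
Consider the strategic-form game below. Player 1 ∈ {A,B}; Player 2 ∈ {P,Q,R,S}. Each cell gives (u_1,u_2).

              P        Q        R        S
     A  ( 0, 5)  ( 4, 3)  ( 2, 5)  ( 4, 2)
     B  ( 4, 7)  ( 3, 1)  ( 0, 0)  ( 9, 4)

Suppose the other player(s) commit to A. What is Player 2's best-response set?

BR_2 = {P,R}

u_2(P vs A) = 5
u_2(Q vs A) = 3
u_2(R vs A) = 5
u_2(S vs A) = 2
max payoff 5 at {P,R}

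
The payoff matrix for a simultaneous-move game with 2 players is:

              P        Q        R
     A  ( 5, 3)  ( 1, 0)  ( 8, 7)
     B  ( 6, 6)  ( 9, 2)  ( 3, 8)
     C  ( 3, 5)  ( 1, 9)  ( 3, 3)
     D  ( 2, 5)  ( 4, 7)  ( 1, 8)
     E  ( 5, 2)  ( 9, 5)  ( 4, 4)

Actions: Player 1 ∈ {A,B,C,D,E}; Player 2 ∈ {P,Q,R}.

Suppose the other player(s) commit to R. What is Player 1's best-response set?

u_1(A vs R) = 8
u_1(B vs R) = 3
u_1(C vs R) = 3
u_1(D vs R) = 1
u_1(E vs R) = 4
max payoff 8 at {A}

BR_1 = {A}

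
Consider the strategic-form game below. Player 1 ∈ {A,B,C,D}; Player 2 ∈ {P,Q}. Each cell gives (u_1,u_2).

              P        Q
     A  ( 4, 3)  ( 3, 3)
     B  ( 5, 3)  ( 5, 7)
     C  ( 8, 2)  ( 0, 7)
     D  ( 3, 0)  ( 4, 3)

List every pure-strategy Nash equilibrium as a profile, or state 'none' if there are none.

(A,P): not NE [P1→C gives 8>4]
(A,Q): not NE [P1→B gives 5>3]
(B,P): not NE [P1→C gives 8>5; P2→Q gives 7>3]
(B,Q): NE
(C,P): not NE [P2→Q gives 7>2]
(C,Q): not NE [P1→B gives 5>0]
(D,P): not NE [P1→C gives 8>3; P2→Q gives 3>0]
(D,Q): not NE [P1→B gives 5>4]

Nash profiles: (B,Q)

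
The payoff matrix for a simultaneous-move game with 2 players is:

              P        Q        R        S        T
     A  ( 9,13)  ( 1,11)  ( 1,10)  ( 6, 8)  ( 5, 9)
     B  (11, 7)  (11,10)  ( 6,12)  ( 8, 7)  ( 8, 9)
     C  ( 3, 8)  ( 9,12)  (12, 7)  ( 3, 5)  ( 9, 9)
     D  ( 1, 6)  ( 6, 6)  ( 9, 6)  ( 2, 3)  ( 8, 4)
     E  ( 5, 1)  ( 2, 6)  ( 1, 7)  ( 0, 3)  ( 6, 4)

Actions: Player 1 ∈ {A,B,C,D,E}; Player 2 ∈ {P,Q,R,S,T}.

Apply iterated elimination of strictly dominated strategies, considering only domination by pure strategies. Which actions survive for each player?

Survivors P1:{B,C} P2:{Q,R}

P1 drop A (B beats it: P:11>9 Q:11>1 R:6>1 S:8>6 T:8>5)
P1 drop D (C beats it: P:3>1 Q:9>6 R:12>9 S:3>2 T:9>8)
P1 drop E (B beats it: P:11>5 Q:11>2 R:6>1 S:8>0 T:8>6)
P2 drop P (Q beats it: B:10>7 C:12>8)
P2 drop S (Q beats it: B:10>7 C:12>5)
P2 drop T (Q beats it: B:10>9 C:12>9)
P1→{B,C} P2→{Q,R}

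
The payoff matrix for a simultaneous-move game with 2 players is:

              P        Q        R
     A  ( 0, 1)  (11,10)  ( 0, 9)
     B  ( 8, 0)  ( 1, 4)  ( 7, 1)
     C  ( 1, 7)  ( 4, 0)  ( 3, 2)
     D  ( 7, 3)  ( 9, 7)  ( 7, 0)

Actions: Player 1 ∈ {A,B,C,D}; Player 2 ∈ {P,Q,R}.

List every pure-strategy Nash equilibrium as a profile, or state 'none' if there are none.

(A,P): not NE [P1→B gives 8>0; P2→Q gives 10>1]
(A,Q): NE
(A,R): not NE [P1→D gives 7>0; P2→Q gives 10>9]
(B,P): not NE [P2→Q gives 4>0]
(B,Q): not NE [P1→A gives 11>1]
(B,R): not NE [P2→Q gives 4>1]
(C,P): not NE [P1→B gives 8>1]
(C,Q): not NE [P1→A gives 11>4; P2→P gives 7>0]
(C,R): not NE [P1→D gives 7>3; P2→P gives 7>2]
(D,P): not NE [P1→B gives 8>7; P2→Q gives 7>3]
(D,Q): not NE [P1→A gives 11>9]
(D,R): not NE [P2→Q gives 7>0]

Nash profiles: (A,Q)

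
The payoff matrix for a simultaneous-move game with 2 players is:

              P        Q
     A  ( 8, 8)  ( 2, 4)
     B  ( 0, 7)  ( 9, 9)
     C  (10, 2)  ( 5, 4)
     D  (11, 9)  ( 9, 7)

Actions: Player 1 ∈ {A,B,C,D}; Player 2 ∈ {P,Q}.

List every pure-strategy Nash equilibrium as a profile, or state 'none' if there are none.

(A,P): not NE [P1→D gives 11>8]
(A,Q): not NE [P1→D gives 9>2; P2→P gives 8>4]
(B,P): not NE [P1→D gives 11>0; P2→Q gives 9>7]
(B,Q): NE
(C,P): not NE [P1→D gives 11>10; P2→Q gives 4>2]
(C,Q): not NE [P1→D gives 9>5]
(D,P): NE
(D,Q): not NE [P2→P gives 9>7]

Nash profiles: (B,Q), (D,P)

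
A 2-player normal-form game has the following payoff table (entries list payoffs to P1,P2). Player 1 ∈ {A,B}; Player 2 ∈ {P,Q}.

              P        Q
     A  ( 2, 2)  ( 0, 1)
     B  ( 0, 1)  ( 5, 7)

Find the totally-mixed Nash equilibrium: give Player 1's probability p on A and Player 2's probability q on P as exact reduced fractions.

(p,q) = (6/7, 5/7)

P1 indiff ⇒ q·2+(1-q)·0 = q·0+(1-q)·5 ⇒ q(2) = (1-q)(5) ⇒ q = 5/7
P2 indiff ⇒ p·2+(1-p)·1 = p·1+(1-p)·7 ⇒ p(1) = (1-p)(6) ⇒ p = 6/7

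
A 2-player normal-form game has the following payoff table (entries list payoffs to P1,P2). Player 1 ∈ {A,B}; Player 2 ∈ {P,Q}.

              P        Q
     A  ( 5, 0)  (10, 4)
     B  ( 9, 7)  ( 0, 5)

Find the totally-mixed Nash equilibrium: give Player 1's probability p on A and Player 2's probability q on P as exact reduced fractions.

p=1/3, q=5/7

P1 indiff ⇒ q·5+(1-q)·10 = q·9+(1-q)·0 ⇒ q(-4) = (1-q)(-10) ⇒ q = 5/7
P2 indiff ⇒ p·0+(1-p)·7 = p·4+(1-p)·5 ⇒ p(-4) = (1-p)(-2) ⇒ p = 1/3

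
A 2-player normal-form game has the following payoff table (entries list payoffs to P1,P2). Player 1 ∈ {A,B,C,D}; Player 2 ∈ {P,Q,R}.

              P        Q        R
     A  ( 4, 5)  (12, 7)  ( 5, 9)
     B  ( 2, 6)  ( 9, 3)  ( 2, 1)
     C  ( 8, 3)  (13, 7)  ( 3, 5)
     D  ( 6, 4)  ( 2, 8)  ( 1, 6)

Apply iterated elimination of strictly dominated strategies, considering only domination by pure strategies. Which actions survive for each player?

P1 drop B (A beats it: P:4>2 Q:12>9 R:5>2)
P1 drop D (C beats it: P:8>6 Q:13>2 R:3>1)
P2 drop P (Q beats it: A:7>5 C:7>3)
P1→{A,C} P2→{Q,R}

Survivors P1:{A,C} P2:{Q,R}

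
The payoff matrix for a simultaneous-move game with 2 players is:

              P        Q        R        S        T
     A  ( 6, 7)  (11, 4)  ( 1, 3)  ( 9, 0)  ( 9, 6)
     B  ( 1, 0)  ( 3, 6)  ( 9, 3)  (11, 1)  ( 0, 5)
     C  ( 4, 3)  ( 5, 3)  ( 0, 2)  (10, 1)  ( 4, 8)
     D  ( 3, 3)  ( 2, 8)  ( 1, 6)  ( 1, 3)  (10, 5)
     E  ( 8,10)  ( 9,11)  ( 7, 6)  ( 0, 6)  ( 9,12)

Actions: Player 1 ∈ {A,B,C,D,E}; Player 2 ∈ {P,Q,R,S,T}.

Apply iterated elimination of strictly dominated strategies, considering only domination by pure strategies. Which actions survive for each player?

Survivors P1:{A,D,E} P2:{P,Q,T}

P2 drop R (Q beats it: A:4>3 B:6>3 C:3>2 D:8>6 E:11>6)
P2 drop S (Q beats it: A:4>0 B:6>1 C:3>1 D:8>3 E:11>6)
P1 drop B (A beats it: P:6>1 Q:11>3 T:9>0)
P1 drop C (A beats it: P:6>4 Q:11>5 T:9>4)
P1→{A,D,E} P2→{P,Q,T}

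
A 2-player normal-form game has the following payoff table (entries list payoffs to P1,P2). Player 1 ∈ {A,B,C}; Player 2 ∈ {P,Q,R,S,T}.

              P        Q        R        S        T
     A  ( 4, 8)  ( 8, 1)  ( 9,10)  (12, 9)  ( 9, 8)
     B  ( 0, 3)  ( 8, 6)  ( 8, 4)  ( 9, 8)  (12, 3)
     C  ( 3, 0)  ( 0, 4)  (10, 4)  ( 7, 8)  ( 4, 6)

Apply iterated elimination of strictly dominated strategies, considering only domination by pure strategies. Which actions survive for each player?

P2 drop P (R beats it: A:10>8 B:4>3 C:4>0)
P2 drop Q (S beats it: A:9>1 B:8>6 C:8>4)
P2 drop T (S beats it: A:9>8 B:8>3 C:8>6)
P1 drop B (A beats it: R:9>8 S:12>9)
P1→{A,C} P2→{R,S}

Remaining: P1:{A,C} P2:{R,S}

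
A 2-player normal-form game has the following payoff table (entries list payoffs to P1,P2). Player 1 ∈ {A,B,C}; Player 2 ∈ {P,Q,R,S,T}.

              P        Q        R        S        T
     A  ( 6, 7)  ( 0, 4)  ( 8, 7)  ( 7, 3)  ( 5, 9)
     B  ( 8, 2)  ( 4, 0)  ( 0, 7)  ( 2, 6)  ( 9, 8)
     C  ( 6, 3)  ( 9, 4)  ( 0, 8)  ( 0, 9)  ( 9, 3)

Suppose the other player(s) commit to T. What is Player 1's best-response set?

argmax u_1 = {B,C}

u_1(A vs T) = 5
u_1(B vs T) = 9
u_1(C vs T) = 9
max payoff 9 at {B,C}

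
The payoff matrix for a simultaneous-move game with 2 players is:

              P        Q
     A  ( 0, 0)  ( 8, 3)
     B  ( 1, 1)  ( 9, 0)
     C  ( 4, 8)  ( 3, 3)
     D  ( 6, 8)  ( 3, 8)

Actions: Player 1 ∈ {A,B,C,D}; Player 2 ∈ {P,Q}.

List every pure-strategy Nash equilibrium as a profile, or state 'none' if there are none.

(A,P): not NE [P1→D gives 6>0; P2→Q gives 3>0]
(A,Q): not NE [P1→B gives 9>8]
(B,P): not NE [P1→D gives 6>1]
(B,Q): not NE [P2→P gives 1>0]
(C,P): not NE [P1→D gives 6>4]
(C,Q): not NE [P1→B gives 9>3; P2→P gives 8>3]
(D,P): NE
(D,Q): not NE [P1→B gives 9>3]

Nash profiles: (D,P)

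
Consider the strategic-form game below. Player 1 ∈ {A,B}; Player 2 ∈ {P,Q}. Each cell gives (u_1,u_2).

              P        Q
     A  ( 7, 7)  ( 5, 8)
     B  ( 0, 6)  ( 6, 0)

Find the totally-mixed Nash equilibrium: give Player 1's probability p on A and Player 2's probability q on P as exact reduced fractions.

P1 indiff ⇒ q·7+(1-q)·5 = q·0+(1-q)·6 ⇒ q(7) = (1-q)(1) ⇒ q = 1/8
P2 indiff ⇒ p·7+(1-p)·6 = p·8+(1-p)·0 ⇒ p(-1) = (1-p)(-6) ⇒ p = 6/7

P1 mixes 6/7 on A; P2 mixes 1/8 on P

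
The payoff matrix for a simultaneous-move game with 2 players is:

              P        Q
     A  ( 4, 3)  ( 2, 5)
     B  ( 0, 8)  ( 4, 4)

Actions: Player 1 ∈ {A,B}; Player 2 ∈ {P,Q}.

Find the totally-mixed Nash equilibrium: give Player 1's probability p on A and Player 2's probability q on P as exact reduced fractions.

(p,q) = (2/3, 1/3)

P1 indiff ⇒ q·4+(1-q)·2 = q·0+(1-q)·4 ⇒ q(4) = (1-q)(2) ⇒ q = 1/3
P2 indiff ⇒ p·3+(1-p)·8 = p·5+(1-p)·4 ⇒ p(-2) = (1-p)(-4) ⇒ p = 2/3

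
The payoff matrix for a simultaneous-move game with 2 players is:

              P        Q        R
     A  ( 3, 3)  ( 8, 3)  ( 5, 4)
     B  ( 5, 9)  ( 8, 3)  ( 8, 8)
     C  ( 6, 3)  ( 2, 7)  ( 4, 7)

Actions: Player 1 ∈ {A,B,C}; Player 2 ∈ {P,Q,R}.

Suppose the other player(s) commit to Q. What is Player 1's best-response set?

u_1(A vs Q) = 8
u_1(B vs Q) = 8
u_1(C vs Q) = 2
max payoff 8 at {A,B}

argmax u_1 = {A,B}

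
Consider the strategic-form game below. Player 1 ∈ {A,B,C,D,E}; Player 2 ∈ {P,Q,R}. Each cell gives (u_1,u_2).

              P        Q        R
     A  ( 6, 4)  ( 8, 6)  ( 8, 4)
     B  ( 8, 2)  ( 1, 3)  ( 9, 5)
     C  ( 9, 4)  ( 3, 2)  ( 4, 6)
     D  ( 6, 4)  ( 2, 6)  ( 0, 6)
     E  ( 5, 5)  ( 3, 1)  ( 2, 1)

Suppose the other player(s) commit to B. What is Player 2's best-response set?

u_2(P vs B) = 2
u_2(Q vs B) = 3
u_2(R vs B) = 5
max payoff 5 at {R}

argmax u_2 = {R}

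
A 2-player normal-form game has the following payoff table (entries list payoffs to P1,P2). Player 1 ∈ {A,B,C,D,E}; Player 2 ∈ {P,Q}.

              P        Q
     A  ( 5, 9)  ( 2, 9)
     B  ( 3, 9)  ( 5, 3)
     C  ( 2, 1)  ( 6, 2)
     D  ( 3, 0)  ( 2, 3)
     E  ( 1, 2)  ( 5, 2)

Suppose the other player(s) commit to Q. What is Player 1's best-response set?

BR_1 = {C}

u_1(A vs Q) = 2
u_1(B vs Q) = 5
u_1(C vs Q) = 6
u_1(D vs Q) = 2
u_1(E vs Q) = 5
max payoff 6 at {C}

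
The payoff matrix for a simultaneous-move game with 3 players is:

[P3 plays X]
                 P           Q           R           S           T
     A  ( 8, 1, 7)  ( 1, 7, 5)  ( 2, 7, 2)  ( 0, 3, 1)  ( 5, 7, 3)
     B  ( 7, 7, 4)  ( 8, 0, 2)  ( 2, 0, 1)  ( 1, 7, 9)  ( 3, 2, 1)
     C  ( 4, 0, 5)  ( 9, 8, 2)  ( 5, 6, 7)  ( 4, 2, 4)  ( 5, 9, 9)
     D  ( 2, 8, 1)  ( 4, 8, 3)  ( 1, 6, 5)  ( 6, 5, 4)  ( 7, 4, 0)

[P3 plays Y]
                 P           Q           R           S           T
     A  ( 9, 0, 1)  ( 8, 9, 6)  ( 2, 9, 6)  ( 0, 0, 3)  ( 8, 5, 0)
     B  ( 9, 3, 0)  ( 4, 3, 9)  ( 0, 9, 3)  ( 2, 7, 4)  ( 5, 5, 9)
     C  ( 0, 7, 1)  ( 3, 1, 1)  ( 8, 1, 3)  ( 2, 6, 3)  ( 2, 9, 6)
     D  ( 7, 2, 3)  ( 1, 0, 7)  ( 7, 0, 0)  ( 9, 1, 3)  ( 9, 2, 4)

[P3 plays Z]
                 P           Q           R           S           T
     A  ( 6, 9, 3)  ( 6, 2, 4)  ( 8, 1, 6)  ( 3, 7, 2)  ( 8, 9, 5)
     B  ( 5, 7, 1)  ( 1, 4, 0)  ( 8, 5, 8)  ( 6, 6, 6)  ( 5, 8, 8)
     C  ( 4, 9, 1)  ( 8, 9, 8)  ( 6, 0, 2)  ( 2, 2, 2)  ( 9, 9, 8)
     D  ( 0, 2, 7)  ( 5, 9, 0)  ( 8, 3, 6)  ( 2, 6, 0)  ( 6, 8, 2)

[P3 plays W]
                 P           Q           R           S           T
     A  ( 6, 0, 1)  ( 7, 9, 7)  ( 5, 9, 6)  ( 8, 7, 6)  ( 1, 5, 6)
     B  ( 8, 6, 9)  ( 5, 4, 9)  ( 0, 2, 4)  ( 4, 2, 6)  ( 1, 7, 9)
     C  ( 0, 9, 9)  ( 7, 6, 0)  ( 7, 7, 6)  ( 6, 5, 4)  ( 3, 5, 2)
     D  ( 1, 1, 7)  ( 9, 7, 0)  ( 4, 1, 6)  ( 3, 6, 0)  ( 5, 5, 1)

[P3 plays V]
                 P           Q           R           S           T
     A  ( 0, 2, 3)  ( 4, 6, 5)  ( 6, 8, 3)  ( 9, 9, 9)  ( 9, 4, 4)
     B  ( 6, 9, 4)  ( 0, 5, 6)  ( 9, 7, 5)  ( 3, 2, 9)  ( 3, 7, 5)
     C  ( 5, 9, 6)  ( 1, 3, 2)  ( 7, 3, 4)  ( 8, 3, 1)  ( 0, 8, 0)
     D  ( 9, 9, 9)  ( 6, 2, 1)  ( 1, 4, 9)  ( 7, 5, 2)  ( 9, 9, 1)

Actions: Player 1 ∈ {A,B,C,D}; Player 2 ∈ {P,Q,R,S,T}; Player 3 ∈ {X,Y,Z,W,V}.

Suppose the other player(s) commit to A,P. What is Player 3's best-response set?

u_3(X vs A,P) = 7
u_3(Y vs A,P) = 1
u_3(Z vs A,P) = 3
u_3(W vs A,P) = 1
u_3(V vs A,P) = 3
max payoff 7 at {X}

BR_3 = {X}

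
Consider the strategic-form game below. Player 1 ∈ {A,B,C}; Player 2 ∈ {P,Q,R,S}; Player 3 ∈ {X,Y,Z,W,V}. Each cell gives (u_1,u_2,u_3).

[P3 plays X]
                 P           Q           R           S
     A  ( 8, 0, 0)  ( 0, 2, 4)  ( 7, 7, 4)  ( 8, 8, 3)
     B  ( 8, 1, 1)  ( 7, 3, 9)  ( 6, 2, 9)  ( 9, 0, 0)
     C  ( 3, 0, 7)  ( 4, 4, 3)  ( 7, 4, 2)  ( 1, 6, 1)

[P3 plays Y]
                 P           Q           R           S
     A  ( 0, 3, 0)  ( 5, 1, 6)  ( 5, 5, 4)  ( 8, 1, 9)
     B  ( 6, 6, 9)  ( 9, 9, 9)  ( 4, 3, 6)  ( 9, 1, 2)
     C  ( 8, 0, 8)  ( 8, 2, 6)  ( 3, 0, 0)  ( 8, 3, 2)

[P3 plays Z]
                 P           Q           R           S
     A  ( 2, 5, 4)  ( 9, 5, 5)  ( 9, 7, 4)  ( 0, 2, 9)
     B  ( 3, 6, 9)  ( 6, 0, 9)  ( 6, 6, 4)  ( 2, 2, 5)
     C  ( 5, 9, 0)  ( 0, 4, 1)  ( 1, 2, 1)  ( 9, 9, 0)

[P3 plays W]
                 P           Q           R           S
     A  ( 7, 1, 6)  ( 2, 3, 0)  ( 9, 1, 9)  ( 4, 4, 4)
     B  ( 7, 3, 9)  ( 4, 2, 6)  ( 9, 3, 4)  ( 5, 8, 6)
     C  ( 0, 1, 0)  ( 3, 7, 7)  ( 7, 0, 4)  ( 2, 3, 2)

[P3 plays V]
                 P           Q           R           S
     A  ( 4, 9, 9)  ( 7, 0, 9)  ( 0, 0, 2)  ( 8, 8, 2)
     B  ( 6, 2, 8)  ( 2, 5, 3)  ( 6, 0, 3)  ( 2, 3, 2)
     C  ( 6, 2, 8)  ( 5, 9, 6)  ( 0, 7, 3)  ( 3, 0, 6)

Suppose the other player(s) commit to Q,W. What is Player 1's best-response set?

u_1(A vs Q,W) = 2
u_1(B vs Q,W) = 4
u_1(C vs Q,W) = 3
max payoff 4 at {B}

P1 best: {B}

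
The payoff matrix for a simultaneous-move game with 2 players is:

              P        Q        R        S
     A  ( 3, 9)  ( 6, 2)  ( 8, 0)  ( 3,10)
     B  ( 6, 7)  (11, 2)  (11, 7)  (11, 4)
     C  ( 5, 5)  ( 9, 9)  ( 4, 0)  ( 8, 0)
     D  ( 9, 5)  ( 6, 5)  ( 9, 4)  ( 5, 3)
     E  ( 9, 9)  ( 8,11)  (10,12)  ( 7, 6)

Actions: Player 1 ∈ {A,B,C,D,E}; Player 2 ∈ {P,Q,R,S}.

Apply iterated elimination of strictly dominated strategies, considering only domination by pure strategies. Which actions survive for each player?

Survivors P1:{B,D,E} P2:{P,Q,R}

P1 drop A (B beats it: P:6>3 Q:11>6 R:11>8 S:11>3)
P1 drop C (B beats it: P:6>5 Q:11>9 R:11>4 S:11>8)
P2 drop S (P beats it: B:7>4 D:5>3 E:9>6)
P1→{B,D,E} P2→{P,Q,R}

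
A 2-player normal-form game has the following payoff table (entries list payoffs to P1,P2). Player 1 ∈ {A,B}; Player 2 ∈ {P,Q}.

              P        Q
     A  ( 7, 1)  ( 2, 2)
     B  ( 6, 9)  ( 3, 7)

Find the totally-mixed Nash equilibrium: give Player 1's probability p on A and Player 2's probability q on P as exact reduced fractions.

P1 indiff ⇒ q·7+(1-q)·2 = q·6+(1-q)·3 ⇒ q(1) = (1-q)(1) ⇒ q = 1/2
P2 indiff ⇒ p·1+(1-p)·9 = p·2+(1-p)·7 ⇒ p(-1) = (1-p)(-2) ⇒ p = 2/3

p=2/3, q=1/2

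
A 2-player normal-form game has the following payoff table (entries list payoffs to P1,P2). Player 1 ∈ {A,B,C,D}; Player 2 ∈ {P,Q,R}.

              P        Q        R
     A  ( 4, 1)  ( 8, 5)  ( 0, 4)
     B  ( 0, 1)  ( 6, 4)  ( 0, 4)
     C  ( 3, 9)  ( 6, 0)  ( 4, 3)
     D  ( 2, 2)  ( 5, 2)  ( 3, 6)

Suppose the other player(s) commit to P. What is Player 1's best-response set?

u_1(A vs P) = 4
u_1(B vs P) = 0
u_1(C vs P) = 3
u_1(D vs P) = 2
max payoff 4 at {A}

argmax u_1 = {A}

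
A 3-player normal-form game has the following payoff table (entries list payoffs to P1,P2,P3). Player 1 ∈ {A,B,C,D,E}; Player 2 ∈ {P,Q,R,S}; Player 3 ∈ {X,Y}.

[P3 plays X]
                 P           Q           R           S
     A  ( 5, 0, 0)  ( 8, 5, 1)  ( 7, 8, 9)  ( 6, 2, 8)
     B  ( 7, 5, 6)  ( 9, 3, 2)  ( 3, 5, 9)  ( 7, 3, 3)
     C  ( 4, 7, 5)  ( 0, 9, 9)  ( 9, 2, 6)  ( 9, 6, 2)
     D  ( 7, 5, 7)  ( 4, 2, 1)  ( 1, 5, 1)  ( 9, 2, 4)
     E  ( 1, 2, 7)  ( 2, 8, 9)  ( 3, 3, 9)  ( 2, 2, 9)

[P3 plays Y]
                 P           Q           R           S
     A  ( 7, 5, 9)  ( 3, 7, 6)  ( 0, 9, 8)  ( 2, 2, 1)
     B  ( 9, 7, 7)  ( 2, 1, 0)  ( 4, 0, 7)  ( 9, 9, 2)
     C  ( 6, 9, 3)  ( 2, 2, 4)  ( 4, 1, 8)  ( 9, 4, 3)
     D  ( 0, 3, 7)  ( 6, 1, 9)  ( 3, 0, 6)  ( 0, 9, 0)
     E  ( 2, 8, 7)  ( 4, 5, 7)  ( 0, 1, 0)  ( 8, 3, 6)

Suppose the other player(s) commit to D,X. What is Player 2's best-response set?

argmax u_2 = {P,R}

u_2(P vs D,X) = 5
u_2(Q vs D,X) = 2
u_2(R vs D,X) = 5
u_2(S vs D,X) = 2
max payoff 5 at {P,R}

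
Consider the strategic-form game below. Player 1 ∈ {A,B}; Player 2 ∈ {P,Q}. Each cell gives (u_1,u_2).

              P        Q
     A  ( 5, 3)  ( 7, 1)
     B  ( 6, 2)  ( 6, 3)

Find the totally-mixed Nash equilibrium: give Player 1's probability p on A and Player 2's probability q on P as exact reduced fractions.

(p,q) = (1/3, 1/2)

P1 indiff ⇒ q·5+(1-q)·7 = q·6+(1-q)·6 ⇒ q(-1) = (1-q)(-1) ⇒ q = 1/2
P2 indiff ⇒ p·3+(1-p)·2 = p·1+(1-p)·3 ⇒ p(2) = (1-p)(1) ⇒ p = 1/3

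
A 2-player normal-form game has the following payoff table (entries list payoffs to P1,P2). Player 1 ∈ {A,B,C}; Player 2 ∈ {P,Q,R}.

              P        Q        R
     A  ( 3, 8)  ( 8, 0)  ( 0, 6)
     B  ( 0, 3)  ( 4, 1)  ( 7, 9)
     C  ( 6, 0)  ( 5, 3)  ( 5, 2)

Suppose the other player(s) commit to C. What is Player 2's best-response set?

P2 best: {Q}

u_2(P vs C) = 0
u_2(Q vs C) = 3
u_2(R vs C) = 2
max payoff 3 at {Q}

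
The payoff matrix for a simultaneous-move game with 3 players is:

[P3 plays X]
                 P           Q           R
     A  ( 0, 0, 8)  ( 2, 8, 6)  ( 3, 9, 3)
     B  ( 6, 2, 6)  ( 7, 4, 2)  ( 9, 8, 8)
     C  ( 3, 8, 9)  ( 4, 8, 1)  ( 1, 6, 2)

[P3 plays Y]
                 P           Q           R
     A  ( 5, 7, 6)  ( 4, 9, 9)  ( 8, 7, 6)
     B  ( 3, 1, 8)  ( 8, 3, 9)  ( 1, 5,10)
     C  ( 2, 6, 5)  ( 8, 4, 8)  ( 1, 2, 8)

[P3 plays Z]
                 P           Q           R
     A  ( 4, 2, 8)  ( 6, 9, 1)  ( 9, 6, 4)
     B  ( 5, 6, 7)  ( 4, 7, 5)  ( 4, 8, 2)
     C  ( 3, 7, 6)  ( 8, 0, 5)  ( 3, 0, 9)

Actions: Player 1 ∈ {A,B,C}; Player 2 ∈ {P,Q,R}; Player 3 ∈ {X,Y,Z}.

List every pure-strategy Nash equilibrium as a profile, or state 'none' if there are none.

PSNE: ∅

(A,P,X): not NE [P1→B gives 6>0; P2→R gives 9>0]
(A,P,Y): not NE [P2→Q gives 9>7; P3→Z gives 8>6]
(A,P,Z): not NE [P1→B gives 5>4; P2→Q gives 9>2]
(A,Q,X): not NE [P1→B gives 7>2; P2→R gives 9>8; P3→Y gives 9>6]
(A,Q,Y): not NE [P1→C gives 8>4]
(A,Q,Z): not NE [P1→C gives 8>6; P3→Y gives 9>1]
(A,R,X): not NE [P1→B gives 9>3; P3→Y gives 6>3]
(A,R,Y): not NE [P2→Q gives 9>7]
(A,R,Z): not NE [P2→Q gives 9>6; P3→Y gives 6>4]
(B,P,X): not NE [P2→R gives 8>2; P3→Y gives 8>6]
(B,P,Y): not NE [P1→A gives 5>3; P2→R gives 5>1]
(B,P,Z): not NE [P2→R gives 8>6; P3→Y gives 8>7]
(B,Q,X): not NE [P2→R gives 8>4; P3→Y gives 9>2]
(B,Q,Y): not NE [P2→R gives 5>3]
(B,Q,Z): not NE [P1→C gives 8>4; P2→R gives 8>7; P3→Y gives 9>5]
(B,R,X): not NE [P3→Y gives 10>8]
(B,R,Y): not NE [P1→A gives 8>1]
(B,R,Z): not NE [P1→A gives 9>4; P3→Y gives 10>2]
(C,P,X): not NE [P1→B gives 6>3]
(C,P,Y): not NE [P1→A gives 5>2; P3→X gives 9>5]
(C,P,Z): not NE [P1→B gives 5>3; P3→X gives 9>6]
(C,Q,X): not NE [P1→B gives 7>4; P3→Y gives 8>1]
(C,Q,Y): not NE [P2→P gives 6>4]
(C,Q,Z): not NE [P2→P gives 7>0; P3→Y gives 8>5]
(C,R,X): not NE [P1→B gives 9>1; P2→Q gives 8>6; P3→Z gives 9>2]
(C,R,Y): not NE [P1→A gives 8>1; P2→P gives 6>2; P3→Z gives 9>8]
(C,R,Z): not NE [P1→A gives 9>3; P2→P gives 7>0]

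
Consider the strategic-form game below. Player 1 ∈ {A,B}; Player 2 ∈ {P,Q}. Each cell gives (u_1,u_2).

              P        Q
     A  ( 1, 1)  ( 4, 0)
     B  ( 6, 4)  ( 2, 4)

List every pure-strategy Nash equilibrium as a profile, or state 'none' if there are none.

(A,P): not NE [P1→B gives 6>1]
(A,Q): not NE [P2→P gives 1>0]
(B,P): NE
(B,Q): not NE [P1→A gives 4>2]

Nash profiles: (B,P)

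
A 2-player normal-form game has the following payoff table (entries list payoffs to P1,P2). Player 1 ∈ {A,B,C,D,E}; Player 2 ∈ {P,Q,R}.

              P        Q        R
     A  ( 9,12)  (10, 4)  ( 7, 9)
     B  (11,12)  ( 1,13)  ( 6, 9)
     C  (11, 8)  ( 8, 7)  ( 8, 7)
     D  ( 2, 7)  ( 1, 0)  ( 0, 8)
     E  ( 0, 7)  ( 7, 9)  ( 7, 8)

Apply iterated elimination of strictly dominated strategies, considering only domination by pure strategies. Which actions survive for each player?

IESDS → P1:{A,B,C} P2:{P,Q}

P1 drop D (A beats it: P:9>2 Q:10>1 R:7>0)
P1 drop E (C beats it: P:11>0 Q:8>7 R:8>7)
P2 drop R (P beats it: A:12>9 B:12>9 C:8>7)
P1→{A,B,C} P2→{P,Q}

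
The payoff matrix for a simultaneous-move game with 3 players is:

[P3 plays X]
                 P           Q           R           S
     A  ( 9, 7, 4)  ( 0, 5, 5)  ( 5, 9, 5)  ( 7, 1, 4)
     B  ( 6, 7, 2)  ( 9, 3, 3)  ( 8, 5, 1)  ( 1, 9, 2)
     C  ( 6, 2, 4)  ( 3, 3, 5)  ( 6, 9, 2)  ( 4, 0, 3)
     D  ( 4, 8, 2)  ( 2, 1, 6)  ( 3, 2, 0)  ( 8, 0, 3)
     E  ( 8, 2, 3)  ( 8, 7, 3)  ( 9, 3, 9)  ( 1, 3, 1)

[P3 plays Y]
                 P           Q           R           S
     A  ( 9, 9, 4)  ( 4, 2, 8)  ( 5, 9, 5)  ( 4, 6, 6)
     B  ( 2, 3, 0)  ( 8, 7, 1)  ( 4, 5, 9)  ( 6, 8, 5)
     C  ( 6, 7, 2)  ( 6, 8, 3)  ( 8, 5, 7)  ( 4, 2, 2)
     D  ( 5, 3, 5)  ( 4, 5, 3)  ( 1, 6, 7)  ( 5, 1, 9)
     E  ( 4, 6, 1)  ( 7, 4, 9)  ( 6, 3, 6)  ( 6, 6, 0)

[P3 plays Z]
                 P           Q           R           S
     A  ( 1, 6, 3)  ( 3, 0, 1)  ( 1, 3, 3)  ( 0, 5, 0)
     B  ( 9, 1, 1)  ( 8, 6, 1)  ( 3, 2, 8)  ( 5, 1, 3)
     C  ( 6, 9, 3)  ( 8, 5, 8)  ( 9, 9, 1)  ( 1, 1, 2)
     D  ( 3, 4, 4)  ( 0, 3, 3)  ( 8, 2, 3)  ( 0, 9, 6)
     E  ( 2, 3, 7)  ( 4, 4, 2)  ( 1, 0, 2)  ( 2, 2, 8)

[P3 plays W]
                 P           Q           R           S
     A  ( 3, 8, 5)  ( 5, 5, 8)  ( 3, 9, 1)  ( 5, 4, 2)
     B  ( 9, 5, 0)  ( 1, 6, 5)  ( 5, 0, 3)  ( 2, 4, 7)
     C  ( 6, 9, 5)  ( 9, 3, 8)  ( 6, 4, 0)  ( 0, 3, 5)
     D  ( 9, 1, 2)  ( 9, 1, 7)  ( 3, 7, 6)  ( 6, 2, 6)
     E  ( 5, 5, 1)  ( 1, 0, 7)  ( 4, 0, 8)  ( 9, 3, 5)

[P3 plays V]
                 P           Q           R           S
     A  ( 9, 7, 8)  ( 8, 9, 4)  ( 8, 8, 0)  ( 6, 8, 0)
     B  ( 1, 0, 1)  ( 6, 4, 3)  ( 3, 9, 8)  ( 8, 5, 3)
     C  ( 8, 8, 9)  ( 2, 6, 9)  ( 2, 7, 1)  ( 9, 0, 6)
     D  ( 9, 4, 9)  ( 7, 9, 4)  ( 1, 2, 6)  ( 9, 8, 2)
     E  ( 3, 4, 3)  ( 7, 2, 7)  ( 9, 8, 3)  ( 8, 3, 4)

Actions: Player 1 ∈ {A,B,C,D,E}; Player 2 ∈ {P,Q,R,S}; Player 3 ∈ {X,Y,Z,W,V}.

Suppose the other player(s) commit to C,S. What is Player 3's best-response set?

u_3(X vs C,S) = 3
u_3(Y vs C,S) = 2
u_3(Z vs C,S) = 2
u_3(W vs C,S) = 5
u_3(V vs C,S) = 6
max payoff 6 at {V}

BR_3 = {V}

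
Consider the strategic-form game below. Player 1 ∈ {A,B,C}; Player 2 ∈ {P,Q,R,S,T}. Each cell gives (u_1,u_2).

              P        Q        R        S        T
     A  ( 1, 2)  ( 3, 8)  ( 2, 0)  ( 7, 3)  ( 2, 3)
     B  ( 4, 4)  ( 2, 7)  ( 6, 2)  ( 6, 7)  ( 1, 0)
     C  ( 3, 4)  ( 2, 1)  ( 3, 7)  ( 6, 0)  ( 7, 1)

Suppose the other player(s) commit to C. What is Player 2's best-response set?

u_2(P vs C) = 4
u_2(Q vs C) = 1
u_2(R vs C) = 7
u_2(S vs C) = 0
u_2(T vs C) = 1
max payoff 7 at {R}

P2 best: {R}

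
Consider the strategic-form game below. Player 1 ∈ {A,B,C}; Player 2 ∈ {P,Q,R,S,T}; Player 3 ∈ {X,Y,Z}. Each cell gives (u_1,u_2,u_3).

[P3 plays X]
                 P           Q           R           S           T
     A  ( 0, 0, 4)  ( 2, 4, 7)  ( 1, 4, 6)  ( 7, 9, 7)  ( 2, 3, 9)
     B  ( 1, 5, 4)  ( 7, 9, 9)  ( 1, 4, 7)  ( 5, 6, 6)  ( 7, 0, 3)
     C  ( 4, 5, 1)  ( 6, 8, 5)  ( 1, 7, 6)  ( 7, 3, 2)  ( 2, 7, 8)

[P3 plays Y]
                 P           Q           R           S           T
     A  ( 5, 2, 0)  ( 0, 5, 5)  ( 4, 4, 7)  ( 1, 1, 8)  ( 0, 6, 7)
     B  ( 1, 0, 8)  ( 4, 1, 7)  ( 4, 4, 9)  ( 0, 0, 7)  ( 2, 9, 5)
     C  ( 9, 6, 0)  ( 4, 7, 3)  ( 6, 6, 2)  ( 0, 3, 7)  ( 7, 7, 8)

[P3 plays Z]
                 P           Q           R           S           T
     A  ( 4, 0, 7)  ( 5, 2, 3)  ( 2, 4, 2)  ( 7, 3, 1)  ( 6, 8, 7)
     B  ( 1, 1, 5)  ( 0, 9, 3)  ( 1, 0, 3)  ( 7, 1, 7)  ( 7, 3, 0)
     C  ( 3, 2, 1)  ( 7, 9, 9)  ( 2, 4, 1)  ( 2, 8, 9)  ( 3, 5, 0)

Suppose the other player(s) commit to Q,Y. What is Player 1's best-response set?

u_1(A vs Q,Y) = 0
u_1(B vs Q,Y) = 4
u_1(C vs Q,Y) = 4
max payoff 4 at {B,C}

P1 best: {B,C}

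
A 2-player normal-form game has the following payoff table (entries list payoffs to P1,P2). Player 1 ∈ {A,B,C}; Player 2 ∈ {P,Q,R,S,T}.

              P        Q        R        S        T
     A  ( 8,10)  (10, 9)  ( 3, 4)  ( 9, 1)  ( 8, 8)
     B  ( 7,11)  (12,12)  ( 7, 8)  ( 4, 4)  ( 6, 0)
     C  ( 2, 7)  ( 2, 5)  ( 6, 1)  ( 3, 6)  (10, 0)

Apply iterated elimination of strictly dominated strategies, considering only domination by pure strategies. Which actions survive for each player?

Survivors P1:{A,B} P2:{P,Q}

P2 drop R (P beats it: A:10>4 B:11>8 C:7>1)
P2 drop S (P beats it: A:10>1 B:11>4 C:7>6)
P2 drop T (P beats it: A:10>8 B:11>0 C:7>0)
P1 drop C (A beats it: P:8>2 Q:10>2)
P1→{A,B} P2→{P,Q}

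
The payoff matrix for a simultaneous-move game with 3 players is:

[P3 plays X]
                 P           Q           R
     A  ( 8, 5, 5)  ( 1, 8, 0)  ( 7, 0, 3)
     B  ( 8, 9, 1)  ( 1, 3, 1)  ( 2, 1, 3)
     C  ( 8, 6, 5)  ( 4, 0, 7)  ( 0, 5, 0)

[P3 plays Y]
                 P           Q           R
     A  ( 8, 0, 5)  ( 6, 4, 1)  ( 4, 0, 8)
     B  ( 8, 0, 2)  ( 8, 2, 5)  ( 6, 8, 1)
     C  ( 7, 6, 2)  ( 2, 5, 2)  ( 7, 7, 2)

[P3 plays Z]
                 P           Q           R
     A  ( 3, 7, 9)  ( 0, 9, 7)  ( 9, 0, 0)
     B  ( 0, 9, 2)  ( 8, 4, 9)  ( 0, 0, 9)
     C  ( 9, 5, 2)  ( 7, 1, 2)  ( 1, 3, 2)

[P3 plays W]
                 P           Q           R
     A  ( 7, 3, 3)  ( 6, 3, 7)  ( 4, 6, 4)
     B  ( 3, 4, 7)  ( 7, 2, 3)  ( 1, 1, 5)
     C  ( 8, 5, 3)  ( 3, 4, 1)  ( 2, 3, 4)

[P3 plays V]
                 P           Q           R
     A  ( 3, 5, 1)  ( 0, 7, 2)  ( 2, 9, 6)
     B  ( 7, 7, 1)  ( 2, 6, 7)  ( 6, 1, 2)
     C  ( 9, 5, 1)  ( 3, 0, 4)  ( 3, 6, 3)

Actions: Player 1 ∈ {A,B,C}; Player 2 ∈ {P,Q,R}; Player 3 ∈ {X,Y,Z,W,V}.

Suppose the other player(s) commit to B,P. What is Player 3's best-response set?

u_3(X vs B,P) = 1
u_3(Y vs B,P) = 2
u_3(Z vs B,P) = 2
u_3(W vs B,P) = 7
u_3(V vs B,P) = 1
max payoff 7 at {W}

P3 best: {W}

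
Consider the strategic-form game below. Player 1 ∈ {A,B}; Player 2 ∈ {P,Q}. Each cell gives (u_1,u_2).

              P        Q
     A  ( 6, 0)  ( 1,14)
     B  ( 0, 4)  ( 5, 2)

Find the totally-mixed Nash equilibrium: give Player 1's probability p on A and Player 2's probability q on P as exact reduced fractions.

(p,q) = (1/8, 2/5)

P1 indiff ⇒ q·6+(1-q)·1 = q·0+(1-q)·5 ⇒ q(6) = (1-q)(4) ⇒ q = 2/5
P2 indiff ⇒ p·0+(1-p)·4 = p·14+(1-p)·2 ⇒ p(-14) = (1-p)(-2) ⇒ p = 1/8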